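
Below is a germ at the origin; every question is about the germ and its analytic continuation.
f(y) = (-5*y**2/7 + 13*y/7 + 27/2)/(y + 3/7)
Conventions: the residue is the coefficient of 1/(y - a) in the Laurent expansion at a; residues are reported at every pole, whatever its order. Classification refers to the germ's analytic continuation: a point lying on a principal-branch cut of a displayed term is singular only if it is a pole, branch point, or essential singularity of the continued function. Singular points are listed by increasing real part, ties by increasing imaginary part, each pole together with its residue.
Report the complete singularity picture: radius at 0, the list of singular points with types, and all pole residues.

Denominator factor (y + 3/7): pole of order 1 at -3/7, modulus 3/7.
The radius of convergence is the smallest modulus among the singular points: 3/7.
At the order-1 pole -3/7 set g(y) = (y - (-3/7))*f(y) = -5*y**2/7 + 13*y/7 + 27/2.
Simple pole: residue = g(a) at a = -3/7, which is 8625/686.

Radius of convergence at 0: 3/7.
At -3/7: a pole of order 1; residue 8625/686.


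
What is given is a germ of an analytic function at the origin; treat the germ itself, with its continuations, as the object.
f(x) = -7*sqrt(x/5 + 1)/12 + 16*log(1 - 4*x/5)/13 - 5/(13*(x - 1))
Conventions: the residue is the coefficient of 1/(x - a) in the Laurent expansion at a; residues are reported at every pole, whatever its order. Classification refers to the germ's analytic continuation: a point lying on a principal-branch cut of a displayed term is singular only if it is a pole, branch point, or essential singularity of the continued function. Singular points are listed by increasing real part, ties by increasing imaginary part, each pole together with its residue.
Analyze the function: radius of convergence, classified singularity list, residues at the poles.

Radius of convergence at 0: 1.
At -5: an algebraic (square-root) branch point.
At 1: a pole of order 1; residue -5/13.
At 5/4: a logarithmic branch point.

Denominator factor (x - 1): pole of order 1 at 1, modulus 1.
Branch term (16/13)*log(1 - x/(5/4)): its argument vanishes at x = 5/4, a logarithmic branch point, modulus 5/4.
Branch term (-7/12)*sqrt(1 - x/(-5)): its argument vanishes at x = -5, a square-root branch point, modulus 5.
The radius of convergence is the smallest modulus among the singular points: 1.
The branch terms are analytic at 1 and contribute nothing to the residue; only the rational part matters.
At the order-1 pole 1 set g(x) = (x - (1))*(rational part) = -5/13.
Simple pole: residue = g(a) at a = 1, which is -5/13.
List the singular points by increasing real part (a conjugate pair: the negative imaginary part first).


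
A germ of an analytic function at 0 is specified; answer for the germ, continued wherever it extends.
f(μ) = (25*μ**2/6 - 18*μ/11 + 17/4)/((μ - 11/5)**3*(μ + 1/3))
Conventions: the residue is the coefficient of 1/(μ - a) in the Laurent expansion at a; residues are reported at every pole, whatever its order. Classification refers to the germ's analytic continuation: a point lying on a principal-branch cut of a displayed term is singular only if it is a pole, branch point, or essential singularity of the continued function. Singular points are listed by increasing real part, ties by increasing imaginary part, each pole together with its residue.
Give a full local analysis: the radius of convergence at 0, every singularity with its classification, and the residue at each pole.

Denominator factor (μ + 1/3): pole of order 1 at -1/3, modulus 1/3.
Denominator factor (μ - 11/5)^3: pole of order 3 at 11/5, modulus 11/5.
The radius of convergence is the smallest modulus among the singular points: 1/3.
At the order-1 pole -1/3 set g(μ) = (μ - (-1/3))*f(μ) = (25*μ**2/6 - 18*μ/11 + 17/4)/(μ - 11/5)**3.
Simple pole: residue = g(a) at a = -1/3, which is -780875/2414368.
At the order-3 pole 11/5 set g(μ) = (μ - (11/5))^3*f(μ) = (25*μ**2/6 - 18*μ/11 + 17/4)/(μ + 1/3).
Order-3 pole: residue = g''(a)/2; g''(11/5) = 780875/1207184, so the residue is 780875/2414368.
List the singular points by increasing real part (a conjugate pair: the negative imaginary part first).

Radius of convergence at 0: 1/3.
At -1/3: a pole of order 1; residue -780875/2414368.
At 11/5: a pole of order 3; residue 780875/2414368.


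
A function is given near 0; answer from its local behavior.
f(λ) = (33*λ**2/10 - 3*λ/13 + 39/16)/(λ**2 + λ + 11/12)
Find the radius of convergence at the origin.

Denominator factor (λ**2 + λ + 11/12): discriminant -8/3, complex-conjugate roots (-1/2) + ((1/3)*sqrt(6))*i and (-1/2) - ((1/3)*sqrt(6))*i; poles of order 1, moduli (1/6)*sqrt(33) and (1/6)*sqrt(33).
The radius of convergence is the smallest modulus among the singular points: (1/6)*sqrt(33).

The radius of convergence is (1/6)*sqrt(33).


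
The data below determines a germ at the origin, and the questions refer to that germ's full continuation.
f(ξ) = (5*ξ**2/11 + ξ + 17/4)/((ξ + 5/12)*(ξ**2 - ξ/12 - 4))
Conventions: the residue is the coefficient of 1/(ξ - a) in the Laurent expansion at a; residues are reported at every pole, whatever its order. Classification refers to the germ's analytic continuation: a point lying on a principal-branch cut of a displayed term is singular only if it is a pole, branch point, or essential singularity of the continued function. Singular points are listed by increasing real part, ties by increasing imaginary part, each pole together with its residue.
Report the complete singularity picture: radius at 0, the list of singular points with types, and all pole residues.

Radius of convergence at 0: 5/12.
At 1/24 - (1/24)*sqrt(2305): a pole of order 1; residue 8927/12012 - (51407/27687660)*sqrt(2305).
At -5/12: a pole of order 1; residue -6197/6006.
At 1/24 + (1/24)*sqrt(2305): a pole of order 1; residue 8927/12012 + (51407/27687660)*sqrt(2305).

Denominator factor (ξ + 5/12): pole of order 1 at -5/12, modulus 5/12.
Denominator factor (ξ**2 - ξ/12 - 4): discriminant 2305/144, real irrational roots 1/24 + (1/24)*sqrt(2305) and 1/24 - (1/24)*sqrt(2305); poles of order 1, moduli 1/24 + (1/24)*sqrt(2305) and -1/24 + (1/24)*sqrt(2305).
The radius of convergence is the smallest modulus among the singular points: 5/12.
The factor ξ**2 - ξ/12 - 4 splits as (ξ - a)(ξ - a') with a = 1/24 - (1/24)*sqrt(2305), a' = 1/24 + (1/24)*sqrt(2305). At the order-1 pole a set g(ξ) = (ξ - a)*f(ξ) = [(5*ξ**2/11 + ξ + 17/4)/(ξ + 5/12)] / (ξ - a').
Simple pole: residue = g(a) at a = 1/24 - (1/24)*sqrt(2305), which is 8927/12012 - (51407/27687660)*sqrt(2305).
At the order-1 pole -5/12 set g(ξ) = (ξ - (-5/12))*f(ξ) = (5*ξ**2/11 + ξ + 17/4)/(ξ**2 - ξ/12 - 4).
Simple pole: residue = g(a) at a = -5/12, which is -6197/6006.
The factor ξ**2 - ξ/12 - 4 splits as (ξ - a)(ξ - a') with a = 1/24 + (1/24)*sqrt(2305), a' = 1/24 - (1/24)*sqrt(2305). At the order-1 pole a set g(ξ) = (ξ - a)*f(ξ) = [(5*ξ**2/11 + ξ + 17/4)/(ξ + 5/12)] / (ξ - a').
Simple pole: residue = g(a) at a = 1/24 + (1/24)*sqrt(2305), which is 8927/12012 + (51407/27687660)*sqrt(2305).
List the singular points by increasing real part (a conjugate pair: the negative imaginary part first).


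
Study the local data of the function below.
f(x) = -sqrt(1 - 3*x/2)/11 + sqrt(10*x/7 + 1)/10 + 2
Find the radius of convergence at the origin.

Branch term (-1/11)*sqrt(1 - x/(2/3)): its argument vanishes at x = 2/3, a square-root branch point, modulus 2/3.
Branch term (1/10)*sqrt(1 - x/(-7/10)): its argument vanishes at x = -7/10, a square-root branch point, modulus 7/10.
The radius of convergence is the smallest modulus among the singular points: 2/3.

The radius of convergence is 2/3.


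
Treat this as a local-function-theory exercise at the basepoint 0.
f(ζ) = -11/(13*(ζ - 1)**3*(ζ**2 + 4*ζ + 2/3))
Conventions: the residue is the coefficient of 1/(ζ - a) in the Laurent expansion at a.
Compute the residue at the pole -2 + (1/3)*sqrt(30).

The factor ζ**2 + 4*ζ + 2/3 splits as (ζ - a)(ζ - a') with a = -2 + (1/3)*sqrt(30), a' = -2 - (1/3)*sqrt(30). At the order-1 pole a set g(ζ) = (ζ - a)*f(ζ) = [-11/(13*(ζ - 1)**3)] / (ζ - a').
Simple pole: residue = g(a) at a = -2 + (1/3)*sqrt(30), which is 693/9826 + (16929/1277380)*sqrt(30).

The residue is 693/9826 + (16929/1277380)*sqrt(30).


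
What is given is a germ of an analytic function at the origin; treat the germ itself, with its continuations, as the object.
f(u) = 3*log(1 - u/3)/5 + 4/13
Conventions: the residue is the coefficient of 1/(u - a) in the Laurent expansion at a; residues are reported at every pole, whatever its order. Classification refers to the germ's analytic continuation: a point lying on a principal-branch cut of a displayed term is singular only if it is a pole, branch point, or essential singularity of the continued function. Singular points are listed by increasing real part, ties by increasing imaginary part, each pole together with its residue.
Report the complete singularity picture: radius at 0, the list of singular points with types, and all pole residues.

Radius of convergence at 0: 3.
At 3: a logarithmic branch point.

Branch term (3/5)*log(1 - u/(3)): its argument vanishes at u = 3, a logarithmic branch point, modulus 3.
The radius of convergence is the smallest modulus among the singular points: 3.


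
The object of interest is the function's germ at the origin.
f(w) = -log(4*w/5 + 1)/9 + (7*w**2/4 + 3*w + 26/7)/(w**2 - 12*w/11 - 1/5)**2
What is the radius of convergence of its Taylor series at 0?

Denominator factor (w**2 - 12*w/11 - 1/5)^2: discriminant 1204/605, real irrational roots 6/11 + (1/55)*sqrt(1505) and 6/11 - (1/55)*sqrt(1505); poles of order 2, moduli 6/11 + (1/55)*sqrt(1505) and -6/11 + (1/55)*sqrt(1505).
Branch term (-1/9)*log(1 - w/(-5/4)): its argument vanishes at w = -5/4, a logarithmic branch point, modulus 5/4.
The radius of convergence is the smallest modulus among the singular points: -6/11 + (1/55)*sqrt(1505).

The radius of convergence is -6/11 + (1/55)*sqrt(1505).


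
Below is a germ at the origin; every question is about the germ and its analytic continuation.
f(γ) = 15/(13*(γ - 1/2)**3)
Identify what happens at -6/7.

Denominator factors: γ - 1/2 = -19/14 at γ = -6/7 — none vanishes.
So the germ continues analytically to -6/7.

The point is a regular point.


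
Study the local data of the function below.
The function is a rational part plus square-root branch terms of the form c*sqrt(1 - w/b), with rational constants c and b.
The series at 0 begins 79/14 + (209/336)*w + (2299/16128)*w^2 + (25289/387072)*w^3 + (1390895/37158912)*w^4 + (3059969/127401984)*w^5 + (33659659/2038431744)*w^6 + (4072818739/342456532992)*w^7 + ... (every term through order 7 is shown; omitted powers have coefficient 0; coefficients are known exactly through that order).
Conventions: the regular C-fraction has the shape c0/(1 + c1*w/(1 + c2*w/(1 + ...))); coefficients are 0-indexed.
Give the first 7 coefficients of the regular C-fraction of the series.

Taylor coefficients (read off): a_0 = 79/14, a_1 = 209/336, a_2 = 2299/16128, a_3 = 25289/387072, a_4 = 1390895/37158912, a_5 = 3059969/127401984, a_6 = 33659659/2038431744.
c0 = a_0 = 79/14. Peel one level at a time: if S = 1 + c*w/S' with S'(0) = 1, then c is the w-coefficient of S and S' = c*w/(S - 1).
S_1 = c0/f = 1 + (-209/1896)*w + (-94259/7189632)*w^2 + ...; c1 = -209/1896.
S_2 = c1*w/(S_1 - 1) = 1 + (-451/3792)*w + (-121/2304)*w^2 + ...; c2 = -451/3792.
S_3 = c2*w/(S_2 - 1) = 1 + (-869/1968)*w + (-9559/1291008)*w^2 + ...; c3 = -869/1968.
S_4 = c3*w/(S_3 - 1) = 1 + (-11/656)*w + (-121/2304)*w^2 + ...; c4 = -11/656.
S_5 = c4*w/(S_4 - 1) = 1 + (-451/144)*w + (173635/20736)*w^2 + ...; c5 = -451/144.
S_6 = c5*w/(S_5 - 1) = 1 + (385/144)*w + ...; c6 = 385/144.

The regular C-fraction coefficients are [79/14, -209/1896, -451/3792, -869/1968, -11/656, -451/144, 385/144].


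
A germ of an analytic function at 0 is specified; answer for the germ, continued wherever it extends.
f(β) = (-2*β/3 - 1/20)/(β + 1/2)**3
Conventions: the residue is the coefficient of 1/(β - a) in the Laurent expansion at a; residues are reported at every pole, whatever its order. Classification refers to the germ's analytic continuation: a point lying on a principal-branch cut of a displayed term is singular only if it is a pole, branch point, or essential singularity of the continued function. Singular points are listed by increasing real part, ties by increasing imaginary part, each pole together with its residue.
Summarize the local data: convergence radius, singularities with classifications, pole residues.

Denominator factor (β + 1/2)^3: pole of order 3 at -1/2, modulus 1/2.
The radius of convergence is the smallest modulus among the singular points: 1/2.
At the order-3 pole -1/2 set g(β) = (β - (-1/2))^3*f(β) = -2*β/3 - 1/20.
Order-3 pole: residue = g''(a)/2; g''(-1/2) = 0, so the residue is 0.

Radius of convergence at 0: 1/2.
At -1/2: a pole of order 3; residue 0.


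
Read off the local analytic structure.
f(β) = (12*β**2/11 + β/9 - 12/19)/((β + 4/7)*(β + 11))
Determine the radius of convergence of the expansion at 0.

Denominator factor (β + 11): pole of order 1 at -11, modulus 11.
Denominator factor (β + 4/7): pole of order 1 at -4/7, modulus 4/7.
The radius of convergence is the smallest modulus among the singular points: 4/7.

The radius of convergence is 4/7.


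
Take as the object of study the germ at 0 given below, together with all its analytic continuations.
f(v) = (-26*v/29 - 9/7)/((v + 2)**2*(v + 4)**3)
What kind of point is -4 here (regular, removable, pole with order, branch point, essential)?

The denominator factor v + 4 vanishes at -4 and appears to the power 3; the numerator there equals 467/203, nonzero, and no other factor vanishes.
Hence a pole whose order is the multiplicity, 3.

The point is a pole of order 3.


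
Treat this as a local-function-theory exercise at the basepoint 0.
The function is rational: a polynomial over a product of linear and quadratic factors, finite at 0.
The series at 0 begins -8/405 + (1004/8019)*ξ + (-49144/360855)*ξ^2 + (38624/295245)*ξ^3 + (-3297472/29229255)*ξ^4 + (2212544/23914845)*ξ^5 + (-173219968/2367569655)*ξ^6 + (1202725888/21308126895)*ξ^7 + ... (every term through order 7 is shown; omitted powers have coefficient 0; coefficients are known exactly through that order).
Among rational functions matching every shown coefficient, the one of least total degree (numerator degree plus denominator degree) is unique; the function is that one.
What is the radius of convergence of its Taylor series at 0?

The radius of convergence is 3/2.

No rational of total degree below 4 reproduces all 8 coefficients; solving the [1/3] Pade equations on them gives f(ξ) = (1/5 - 23*ξ/22)/((ξ - 9/2)*(ξ + 3/2)**2), whose expansion matches every shown term.
Denominator factor (ξ - 9/2): pole of order 1 at 9/2, modulus 9/2.
Denominator factor (ξ + 3/2)^2: pole of order 2 at -3/2, modulus 3/2.
The radius of convergence is the smallest modulus among the singular points: 3/2.


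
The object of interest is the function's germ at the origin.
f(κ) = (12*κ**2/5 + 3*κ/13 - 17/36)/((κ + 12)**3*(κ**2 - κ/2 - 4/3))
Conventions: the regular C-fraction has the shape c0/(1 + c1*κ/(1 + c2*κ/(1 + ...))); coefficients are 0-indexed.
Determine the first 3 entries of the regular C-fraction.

The regular C-fraction coefficients are [17/82944, 1969/1768, -117011671/26108940].

Taylor coefficients (expand at 0): a_0 = 17/82944, a_1 = -1969/8626176, a_2 = -795787/1035141120.
c0 = a_0 = 17/82944. Peel one level at a time: if S = 1 + c*κ/S' with S'(0) = 1, then c is the κ-coefficient of S and S' = c*κ/(S - 1).
S_1 = c0/f = 1 + (1969/1768)*κ + (117011671/23443680)*κ^2 + ...; c1 = 1969/1768.
S_2 = c1*κ/(S_1 - 1) = 1 + (-117011671/26108940)*κ + ...; c2 = -117011671/26108940.


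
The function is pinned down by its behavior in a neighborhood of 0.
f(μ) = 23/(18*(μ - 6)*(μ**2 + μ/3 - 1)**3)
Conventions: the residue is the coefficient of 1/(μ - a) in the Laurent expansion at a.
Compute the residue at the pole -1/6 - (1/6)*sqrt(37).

The residue is -23/1823508 + (10787/1823508)*sqrt(37).

The factor μ**2 + μ/3 - 1 splits as (μ - a)(μ - a') with a = -1/6 - (1/6)*sqrt(37), a' = -1/6 + (1/6)*sqrt(37). At the order-3 pole a set g(μ) = (μ - a)^3*f(μ) = [23/(18*(μ - 6))] / (μ - a')^3.
Order-3 pole: residue = g''(a)/2; g''(-1/6 - (1/6)*sqrt(37)) = -23/911754 + (10787/911754)*sqrt(37), so the residue is -23/1823508 + (10787/1823508)*sqrt(37).


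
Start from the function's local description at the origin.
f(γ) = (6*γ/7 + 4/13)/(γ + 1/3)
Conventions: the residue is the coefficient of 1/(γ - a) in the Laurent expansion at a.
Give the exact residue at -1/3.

The residue is 2/91.

At the order-1 pole -1/3 set g(γ) = (γ - (-1/3))*f(γ) = 6*γ/7 + 4/13.
Simple pole: residue = g(a) at a = -1/3, which is 2/91.


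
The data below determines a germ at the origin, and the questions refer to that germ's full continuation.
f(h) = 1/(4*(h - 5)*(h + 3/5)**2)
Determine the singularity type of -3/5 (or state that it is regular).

The denominator factor h + 3/5 vanishes at -3/5 and appears to the power 2; the numerator there equals 1/4, nonzero, and no other factor vanishes.
Hence a pole whose order is the multiplicity, 2.

The point is a pole of order 2.


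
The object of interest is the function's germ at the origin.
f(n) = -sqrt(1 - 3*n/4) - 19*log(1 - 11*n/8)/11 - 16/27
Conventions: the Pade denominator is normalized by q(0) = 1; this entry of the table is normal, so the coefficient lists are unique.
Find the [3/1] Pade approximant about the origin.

Taylor coefficients needed (expand at 0): a_0 = -43/27, a_1 = 11/4, a_2 = 109/64, a_3 = 4679/3072, a_4 = 50983/32768.
Write the denominator as Q(n) = 1 + q1*n. Requiring Q*f - P = O(n^5) with deg P <= 3 kills the coefficients of n^4..n^4 in Q*f:
  n^4: a_4 + q1*a_3 = 0, i.e. 50983/32768 + (4679/3072)*q1 = 0.
Solving this linear system: q1 = -152949/149728.
The numerator is Q*f truncated at degree 3: P0 = a_0 = -43/27; P1 = a_1 + q1*a_0 = 5898037/1347552; P2 = a_2 + q1*a_1 = -662417/598912; P3 = a_3 + q1*a_2 = -6228241/28747776.

The Pade approximant has numerator coefficients [-43/27, 5898037/1347552, -662417/598912, -6228241/28747776]; denominator coefficients [1, -152949/149728].


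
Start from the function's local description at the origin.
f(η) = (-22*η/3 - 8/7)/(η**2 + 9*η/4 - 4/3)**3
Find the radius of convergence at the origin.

Denominator factor (η**2 + 9*η/4 - 4/3)^3: discriminant 499/48, real irrational roots -9/8 + (1/24)*sqrt(1497) and -9/8 - (1/24)*sqrt(1497); poles of order 3, moduli -9/8 + (1/24)*sqrt(1497) and 9/8 + (1/24)*sqrt(1497).
The radius of convergence is the smallest modulus among the singular points: -9/8 + (1/24)*sqrt(1497).

The radius of convergence is -9/8 + (1/24)*sqrt(1497).


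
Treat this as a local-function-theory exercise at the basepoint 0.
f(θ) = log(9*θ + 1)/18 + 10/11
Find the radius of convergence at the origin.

The radius of convergence is 1/9.

Branch term (1/18)*log(1 - θ/(-1/9)): its argument vanishes at θ = -1/9, a logarithmic branch point, modulus 1/9.
The radius of convergence is the smallest modulus among the singular points: 1/9.


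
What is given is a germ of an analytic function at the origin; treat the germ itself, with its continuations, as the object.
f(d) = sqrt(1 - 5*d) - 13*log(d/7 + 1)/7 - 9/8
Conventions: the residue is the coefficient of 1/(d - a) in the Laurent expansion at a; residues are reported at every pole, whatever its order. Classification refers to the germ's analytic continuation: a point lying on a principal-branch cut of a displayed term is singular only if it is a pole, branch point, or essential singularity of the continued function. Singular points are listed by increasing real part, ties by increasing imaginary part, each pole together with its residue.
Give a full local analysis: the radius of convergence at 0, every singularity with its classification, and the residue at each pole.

Branch term (-13/7)*log(1 - d/(-7)): its argument vanishes at d = -7, a logarithmic branch point, modulus 7.
Branch term (1)*sqrt(1 - d/(1/5)): its argument vanishes at d = 1/5, a square-root branch point, modulus 1/5.
The radius of convergence is the smallest modulus among the singular points: 1/5.
List the singular points by increasing real part (a conjugate pair: the negative imaginary part first).

Radius of convergence at 0: 1/5.
At -7: a logarithmic branch point.
At 1/5: an algebraic (square-root) branch point.


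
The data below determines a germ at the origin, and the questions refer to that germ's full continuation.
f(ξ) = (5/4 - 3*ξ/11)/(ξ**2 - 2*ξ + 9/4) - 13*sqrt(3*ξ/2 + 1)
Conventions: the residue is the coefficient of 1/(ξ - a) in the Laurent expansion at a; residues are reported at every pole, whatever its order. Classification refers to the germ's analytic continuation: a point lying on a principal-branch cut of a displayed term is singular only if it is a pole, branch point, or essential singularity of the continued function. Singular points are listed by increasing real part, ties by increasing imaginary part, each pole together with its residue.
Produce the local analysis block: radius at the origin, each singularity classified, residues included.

Denominator factor (ξ**2 - 2*ξ + 9/4): discriminant -5, complex-conjugate roots (1) + ((1/2)*sqrt(5))*i and (1) - ((1/2)*sqrt(5))*i; poles of order 1, moduli 3/2 and 3/2.
Branch term (-13)*sqrt(1 - ξ/(-2/3)): its argument vanishes at ξ = -2/3, a square-root branch point, modulus 2/3.
The radius of convergence is the smallest modulus among the singular points: 2/3.
The branch term is analytic at (1) - ((1/2)*sqrt(5))*i and contributes nothing to the residue; only the rational part matters.
The factor ξ**2 - 2*ξ + 9/4 splits as (ξ - a)(ξ - a') with a = (1) - ((1/2)*sqrt(5))*i, a' = (1) + ((1/2)*sqrt(5))*i. At the order-1 pole a set g(ξ) = (ξ - a)*(rational part) = [5/4 - 3*ξ/11] / (ξ - a').
Simple pole: residue = g(a) at a = (1) - ((1/2)*sqrt(5))*i, which is (-3/22) + ((43/220)*sqrt(5))*i.
The branch term is analytic at (1) + ((1/2)*sqrt(5))*i and contributes nothing to the residue; only the rational part matters.
The factor ξ**2 - 2*ξ + 9/4 splits as (ξ - a)(ξ - a') with a = (1) + ((1/2)*sqrt(5))*i, a' = (1) - ((1/2)*sqrt(5))*i. At the order-1 pole a set g(ξ) = (ξ - a)*(rational part) = [5/4 - 3*ξ/11] / (ξ - a').
Simple pole: residue = g(a) at a = (1) + ((1/2)*sqrt(5))*i, which is (-3/22) - ((43/220)*sqrt(5))*i.
List the singular points by increasing real part (a conjugate pair: the negative imaginary part first).

Radius of convergence at 0: 2/3.
At -2/3: an algebraic (square-root) branch point.
At (1) - ((1/2)*sqrt(5))*i: a pole of order 1; residue (-3/22) + ((43/220)*sqrt(5))*i.
At (1) + ((1/2)*sqrt(5))*i: a pole of order 1; residue (-3/22) - ((43/220)*sqrt(5))*i.


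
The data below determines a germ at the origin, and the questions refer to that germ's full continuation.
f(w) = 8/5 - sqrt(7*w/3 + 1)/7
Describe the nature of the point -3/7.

The point is an algebraic (square-root) branch point.

The term (-1/7)*sqrt(1 - w/(-3/7)) has argument 1 - -3/7/(-3/7) = 0 at -3/7: a square-root (algebraic, two-sheeted) branch point; the remaining terms are analytic or single-valued there.


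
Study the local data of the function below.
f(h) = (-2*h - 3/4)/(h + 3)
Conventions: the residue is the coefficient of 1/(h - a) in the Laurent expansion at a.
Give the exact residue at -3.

The residue is 21/4.

At the order-1 pole -3 set g(h) = (h - (-3))*f(h) = -2*h - 3/4.
Simple pole: residue = g(a) at a = -3, which is 21/4.


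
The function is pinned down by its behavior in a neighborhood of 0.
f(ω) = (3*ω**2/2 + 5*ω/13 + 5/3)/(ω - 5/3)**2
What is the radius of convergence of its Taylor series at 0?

The radius of convergence is 5/3.

Denominator factor (ω - 5/3)^2: pole of order 2 at 5/3, modulus 5/3.
The radius of convergence is the smallest modulus among the singular points: 5/3.


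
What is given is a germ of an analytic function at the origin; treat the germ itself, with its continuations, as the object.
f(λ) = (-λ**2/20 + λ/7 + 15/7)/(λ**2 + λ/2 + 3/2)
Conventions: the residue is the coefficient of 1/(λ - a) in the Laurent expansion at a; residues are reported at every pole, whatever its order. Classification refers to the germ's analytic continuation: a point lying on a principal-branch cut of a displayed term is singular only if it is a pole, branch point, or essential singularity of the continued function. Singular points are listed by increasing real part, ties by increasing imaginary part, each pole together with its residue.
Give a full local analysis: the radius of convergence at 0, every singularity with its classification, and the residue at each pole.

Radius of convergence at 0: (1/2)*sqrt(6).
At (-1/4) - ((1/4)*sqrt(23))*i: a pole of order 1; residue (47/560) + ((2437/12880)*sqrt(23))*i.
At (-1/4) + ((1/4)*sqrt(23))*i: a pole of order 1; residue (47/560) - ((2437/12880)*sqrt(23))*i.

Denominator factor (λ**2 + λ/2 + 3/2): discriminant -23/4, complex-conjugate roots (-1/4) + ((1/4)*sqrt(23))*i and (-1/4) - ((1/4)*sqrt(23))*i; poles of order 1, moduli (1/2)*sqrt(6) and (1/2)*sqrt(6).
The radius of convergence is the smallest modulus among the singular points: (1/2)*sqrt(6).
The factor λ**2 + λ/2 + 3/2 splits as (λ - a)(λ - a') with a = (-1/4) - ((1/4)*sqrt(23))*i, a' = (-1/4) + ((1/4)*sqrt(23))*i. At the order-1 pole a set g(λ) = (λ - a)*f(λ) = [-λ**2/20 + λ/7 + 15/7] / (λ - a').
Simple pole: residue = g(a) at a = (-1/4) - ((1/4)*sqrt(23))*i, which is (47/560) + ((2437/12880)*sqrt(23))*i.
The factor λ**2 + λ/2 + 3/2 splits as (λ - a)(λ - a') with a = (-1/4) + ((1/4)*sqrt(23))*i, a' = (-1/4) - ((1/4)*sqrt(23))*i. At the order-1 pole a set g(λ) = (λ - a)*f(λ) = [-λ**2/20 + λ/7 + 15/7] / (λ - a').
Simple pole: residue = g(a) at a = (-1/4) + ((1/4)*sqrt(23))*i, which is (47/560) - ((2437/12880)*sqrt(23))*i.
List the singular points by increasing real part (a conjugate pair: the negative imaginary part first).


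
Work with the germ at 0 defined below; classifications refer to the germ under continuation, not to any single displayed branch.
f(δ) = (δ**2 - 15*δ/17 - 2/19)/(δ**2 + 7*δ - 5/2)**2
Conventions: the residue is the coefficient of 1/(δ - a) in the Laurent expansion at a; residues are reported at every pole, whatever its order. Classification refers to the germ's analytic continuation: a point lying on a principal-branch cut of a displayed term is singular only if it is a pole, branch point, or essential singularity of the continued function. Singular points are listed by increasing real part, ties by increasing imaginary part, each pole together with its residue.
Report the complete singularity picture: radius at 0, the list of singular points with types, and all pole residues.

Radius of convergence at 0: -7/2 + (1/2)*sqrt(59).
At -7/2 - (1/2)*sqrt(59): a pole of order 2; residue (312/1124363)*sqrt(59).
At -7/2 + (1/2)*sqrt(59): a pole of order 2; residue -(312/1124363)*sqrt(59).


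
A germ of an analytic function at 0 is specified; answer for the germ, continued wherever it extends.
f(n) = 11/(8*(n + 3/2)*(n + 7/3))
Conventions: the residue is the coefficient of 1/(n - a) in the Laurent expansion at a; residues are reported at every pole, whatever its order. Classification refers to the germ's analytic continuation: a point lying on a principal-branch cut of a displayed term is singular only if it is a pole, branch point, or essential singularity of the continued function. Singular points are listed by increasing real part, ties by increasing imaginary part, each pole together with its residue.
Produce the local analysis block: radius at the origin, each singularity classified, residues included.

Radius of convergence at 0: 3/2.
At -7/3: a pole of order 1; residue -33/20.
At -3/2: a pole of order 1; residue 33/20.

Denominator factor (n + 7/3): pole of order 1 at -7/3, modulus 7/3.
Denominator factor (n + 3/2): pole of order 1 at -3/2, modulus 3/2.
The radius of convergence is the smallest modulus among the singular points: 3/2.
At the order-1 pole -7/3 set g(n) = (n - (-7/3))*f(n) = 11/(8*(n + 3/2)).
Simple pole: residue = g(a) at a = -7/3, which is -33/20.
At the order-1 pole -3/2 set g(n) = (n - (-3/2))*f(n) = 11/(8*(n + 7/3)).
Simple pole: residue = g(a) at a = -3/2, which is 33/20.
List the singular points by increasing real part (a conjugate pair: the negative imaginary part first).


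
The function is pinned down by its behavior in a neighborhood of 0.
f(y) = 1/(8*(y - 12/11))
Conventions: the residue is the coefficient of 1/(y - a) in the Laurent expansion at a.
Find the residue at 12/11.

The residue is 1/8.

At the order-1 pole 12/11 set g(y) = (y - (12/11))*f(y) = 1/8.
Simple pole: residue = g(a) at a = 12/11, which is 1/8.


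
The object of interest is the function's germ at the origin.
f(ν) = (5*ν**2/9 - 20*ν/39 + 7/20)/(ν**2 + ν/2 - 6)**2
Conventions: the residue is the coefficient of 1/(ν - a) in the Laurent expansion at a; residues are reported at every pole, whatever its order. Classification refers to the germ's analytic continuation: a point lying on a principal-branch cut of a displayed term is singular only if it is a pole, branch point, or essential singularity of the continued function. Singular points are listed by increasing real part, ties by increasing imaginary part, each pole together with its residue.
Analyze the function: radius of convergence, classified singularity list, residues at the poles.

Radius of convergence at 0: -1/4 + (1/4)*sqrt(97).
At -1/4 - (1/4)*sqrt(97): a pole of order 2; residue -(8908/1834755)*sqrt(97).
At -1/4 + (1/4)*sqrt(97): a pole of order 2; residue (8908/1834755)*sqrt(97).

Denominator factor (ν**2 + ν/2 - 6)^2: discriminant 97/4, real irrational roots -1/4 + (1/4)*sqrt(97) and -1/4 - (1/4)*sqrt(97); poles of order 2, moduli -1/4 + (1/4)*sqrt(97) and 1/4 + (1/4)*sqrt(97).
The radius of convergence is the smallest modulus among the singular points: -1/4 + (1/4)*sqrt(97).
The factor ν**2 + ν/2 - 6 splits as (ν - a)(ν - a') with a = -1/4 - (1/4)*sqrt(97), a' = -1/4 + (1/4)*sqrt(97). At the order-2 pole a set g(ν) = (ν - a)^2*f(ν) = [5*ν**2/9 - 20*ν/39 + 7/20] / (ν - a')^2.
Order-2 pole: residue = g'(a); g'(-1/4 - (1/4)*sqrt(97)) = -(8908/1834755)*sqrt(97), so the residue is -(8908/1834755)*sqrt(97).
The factor ν**2 + ν/2 - 6 splits as (ν - a)(ν - a') with a = -1/4 + (1/4)*sqrt(97), a' = -1/4 - (1/4)*sqrt(97). At the order-2 pole a set g(ν) = (ν - a)^2*f(ν) = [5*ν**2/9 - 20*ν/39 + 7/20] / (ν - a')^2.
Order-2 pole: residue = g'(a); g'(-1/4 + (1/4)*sqrt(97)) = (8908/1834755)*sqrt(97), so the residue is (8908/1834755)*sqrt(97).
List the singular points by increasing real part (a conjugate pair: the negative imaginary part first).


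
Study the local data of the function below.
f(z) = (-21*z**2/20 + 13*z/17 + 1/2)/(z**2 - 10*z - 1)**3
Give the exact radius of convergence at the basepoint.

Denominator factor (z**2 - 10*z - 1)^3: discriminant 104, real irrational roots 5 + sqrt(26) and 5 - sqrt(26); poles of order 3, moduli 5 + sqrt(26) and -5 + sqrt(26).
The radius of convergence is the smallest modulus among the singular points: -5 + sqrt(26).

The radius of convergence is -5 + sqrt(26).


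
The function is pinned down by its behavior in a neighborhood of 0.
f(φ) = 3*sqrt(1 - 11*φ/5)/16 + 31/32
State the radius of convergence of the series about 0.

The radius of convergence is 5/11.

Branch term (3/16)*sqrt(1 - φ/(5/11)): its argument vanishes at φ = 5/11, a square-root branch point, modulus 5/11.
The radius of convergence is the smallest modulus among the singular points: 5/11.


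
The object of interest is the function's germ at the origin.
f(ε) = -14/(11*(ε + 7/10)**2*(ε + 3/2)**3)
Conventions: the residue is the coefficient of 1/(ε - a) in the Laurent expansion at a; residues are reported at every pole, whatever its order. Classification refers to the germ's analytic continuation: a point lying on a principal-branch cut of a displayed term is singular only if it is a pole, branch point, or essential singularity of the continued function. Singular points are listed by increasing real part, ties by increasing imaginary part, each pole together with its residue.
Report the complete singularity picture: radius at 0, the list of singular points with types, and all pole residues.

Denominator factor (ε + 3/2)^3: pole of order 3 at -3/2, modulus 3/2.
Denominator factor (ε + 7/10)^2: pole of order 2 at -7/10, modulus 7/10.
The radius of convergence is the smallest modulus among the singular points: 7/10.
At the order-3 pole -3/2 set g(ε) = (ε - (-3/2))^3*f(ε) = -14/(11*(ε + 7/10)**2).
Order-3 pole: residue = g''(a)/2; g''(-3/2) = -13125/704, so the residue is -13125/1408.
At the order-2 pole -7/10 set g(ε) = (ε - (-7/10))^2*f(ε) = -14/(11*(ε + 3/2)**3).
Order-2 pole: residue = g'(a); g'(-7/10) = 13125/1408, so the residue is 13125/1408.
List the singular points by increasing real part (a conjugate pair: the negative imaginary part first).

Radius of convergence at 0: 7/10.
At -3/2: a pole of order 3; residue -13125/1408.
At -7/10: a pole of order 2; residue 13125/1408.


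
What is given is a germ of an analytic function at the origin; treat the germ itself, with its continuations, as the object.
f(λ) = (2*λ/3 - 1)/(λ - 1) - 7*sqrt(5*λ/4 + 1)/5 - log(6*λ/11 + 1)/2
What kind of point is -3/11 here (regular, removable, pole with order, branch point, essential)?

Denominator factors: λ - 1 = -14/11 at λ = -3/11 — none vanishes.
Branch term log(1 - λ/(-11/6)): argument at -3/11 is 103/121, nonzero, so -3/11 is not its branch point (a point on a principal cut is still regular for the continued germ).
Branch term sqrt(1 - λ/(-4/5)): argument at -3/11 is 29/44, nonzero, so -3/11 is not its branch point (a point on a principal cut is still regular for the continued germ).
So the germ continues analytically to -3/11.

The point is a regular point.


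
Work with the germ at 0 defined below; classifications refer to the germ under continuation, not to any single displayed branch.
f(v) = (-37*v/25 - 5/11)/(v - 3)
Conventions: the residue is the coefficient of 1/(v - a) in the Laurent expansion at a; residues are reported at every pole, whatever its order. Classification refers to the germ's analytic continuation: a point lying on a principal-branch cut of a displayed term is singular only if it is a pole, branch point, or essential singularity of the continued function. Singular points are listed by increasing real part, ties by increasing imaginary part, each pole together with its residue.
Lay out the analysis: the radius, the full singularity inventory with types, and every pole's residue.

Denominator factor (v - 3): pole of order 1 at 3, modulus 3.
The radius of convergence is the smallest modulus among the singular points: 3.
At the order-1 pole 3 set g(v) = (v - (3))*f(v) = -37*v/25 - 5/11.
Simple pole: residue = g(a) at a = 3, which is -1346/275.

Radius of convergence at 0: 3.
At 3: a pole of order 1; residue -1346/275.


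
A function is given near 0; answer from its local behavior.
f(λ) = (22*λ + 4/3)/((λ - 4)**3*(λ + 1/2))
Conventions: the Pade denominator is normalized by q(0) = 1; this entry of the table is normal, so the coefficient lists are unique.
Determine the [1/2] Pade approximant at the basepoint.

The Pade approximant has numerator coefficients [-1/24, -264307/384480]; denominator coefficients [1, 10001/8010, -41351/32040].

Taylor coefficients needed (expand at 0): a_0 = -1/24, a_1 = -61/96, a_2 = 71/96, a_3 = -1339/768.
Write the denominator as Q(λ) = 1 + q1*λ + q2*λ^2. Requiring Q*f - P = O(λ^4) with deg P <= 1 kills the coefficients of λ^2..λ^3 in Q*f:
  λ^2: a_2 + q1*a_1 + q2*a_0 = 0, i.e. 71/96 + (-61/96)*q1 + (-1/24)*q2 = 0.
  λ^3: a_3 + q1*a_2 + q2*a_1 = 0, i.e. -1339/768 + (71/96)*q1 + (-61/96)*q2 = 0.
Solving this linear system: q1 = 10001/8010, q2 = -41351/32040.
The numerator is Q*f truncated at degree 1: P0 = a_0 = -1/24; P1 = a_1 + q1*a_0 = -264307/384480.


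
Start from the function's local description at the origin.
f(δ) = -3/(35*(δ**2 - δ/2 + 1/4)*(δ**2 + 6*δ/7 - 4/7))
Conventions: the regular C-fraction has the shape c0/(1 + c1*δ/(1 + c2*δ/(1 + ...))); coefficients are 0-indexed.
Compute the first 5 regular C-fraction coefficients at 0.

Taylor coefficients (expand at 0): a_0 = 3/5, a_1 = 21/10, a_2 = 21/5, a_3 = 207/40, a_4 = 441/80.
c0 = a_0 = 3/5. Peel one level at a time: if S = 1 + c*δ/S' with S'(0) = 1, then c is the δ-coefficient of S and S' = c*δ/(S - 1).
S_1 = c0/f = 1 + (-7/2)*δ + (21/4)*δ^2 + ...; c1 = -7/2.
S_2 = c1*δ/(S_1 - 1) = 1 + (3/2)*δ + (43/28)*δ^2 + ...; c2 = 3/2.
S_3 = c2*δ/(S_2 - 1) = 1 + (-43/42)*δ + (688/441)*δ^2 + ...; c3 = -43/42.
S_4 = c3*δ/(S_3 - 1) = 1 + (32/21)*δ + ...; c4 = 32/21.

The regular C-fraction coefficients are [3/5, -7/2, 3/2, -43/42, 32/21].


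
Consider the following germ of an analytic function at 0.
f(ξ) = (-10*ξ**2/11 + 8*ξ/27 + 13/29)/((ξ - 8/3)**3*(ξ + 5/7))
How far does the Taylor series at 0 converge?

The radius of convergence is 5/7.

Denominator factor (ξ + 5/7): pole of order 1 at -5/7, modulus 5/7.
Denominator factor (ξ - 8/3)^3: pole of order 3 at 8/3, modulus 8/3.
The radius of convergence is the smallest modulus among the singular points: 5/7.


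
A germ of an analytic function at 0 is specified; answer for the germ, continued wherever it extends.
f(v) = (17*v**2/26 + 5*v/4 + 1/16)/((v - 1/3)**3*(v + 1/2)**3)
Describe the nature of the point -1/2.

The point is a pole of order 3.

The denominator factor v + 1/2 vanishes at -1/2 and appears to the power 3; the numerator there equals -83/208, nonzero, and no other factor vanishes.
Hence a pole whose order is the multiplicity, 3.


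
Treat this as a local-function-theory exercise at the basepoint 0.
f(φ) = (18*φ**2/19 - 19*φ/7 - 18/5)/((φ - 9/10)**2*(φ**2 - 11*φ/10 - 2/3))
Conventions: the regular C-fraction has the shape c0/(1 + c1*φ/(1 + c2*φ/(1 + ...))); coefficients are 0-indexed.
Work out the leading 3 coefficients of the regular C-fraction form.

The regular C-fraction coefficients are [20/3, -557/420, -8050985/4000374].

Taylor coefficients (expand at 0): a_0 = 20/3, a_1 = 557/63, a_2 = 19080347/646380.
c0 = a_0 = 20/3. Peel one level at a time: if S = 1 + c*φ/S' with S'(0) = 1, then c is the φ-coefficient of S and S' = c*φ/(S - 1).
S_1 = c0/f = 1 + (-557/420)*φ + (-1610197/603288)*φ^2 + ...; c1 = -557/420.
S_2 = c1*φ/(S_1 - 1) = 1 + (-8050985/4000374)*φ + ...; c2 = -8050985/4000374.


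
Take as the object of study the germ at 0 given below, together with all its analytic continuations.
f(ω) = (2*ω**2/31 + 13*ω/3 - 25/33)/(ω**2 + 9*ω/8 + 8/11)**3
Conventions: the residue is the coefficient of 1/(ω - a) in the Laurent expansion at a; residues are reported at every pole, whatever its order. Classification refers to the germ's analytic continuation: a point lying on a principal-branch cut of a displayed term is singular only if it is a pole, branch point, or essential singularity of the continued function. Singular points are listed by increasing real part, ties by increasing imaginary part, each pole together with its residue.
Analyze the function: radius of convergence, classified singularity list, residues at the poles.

Radius of convergence at 0: (2/11)*sqrt(22).
At (-9/16) - ((1/176)*sqrt(12727))*i: a pole of order 3; residue -((2334723072/48013323683)*sqrt(12727))*i.
At (-9/16) + ((1/176)*sqrt(12727))*i: a pole of order 3; residue ((2334723072/48013323683)*sqrt(12727))*i.


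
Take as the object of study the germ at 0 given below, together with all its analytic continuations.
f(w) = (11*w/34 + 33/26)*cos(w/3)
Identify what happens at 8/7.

There is no denominator, hence no pole anywhere.
The factor cos(w/3) is entire.
So the germ continues analytically to 8/7.

The point is a regular point.
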